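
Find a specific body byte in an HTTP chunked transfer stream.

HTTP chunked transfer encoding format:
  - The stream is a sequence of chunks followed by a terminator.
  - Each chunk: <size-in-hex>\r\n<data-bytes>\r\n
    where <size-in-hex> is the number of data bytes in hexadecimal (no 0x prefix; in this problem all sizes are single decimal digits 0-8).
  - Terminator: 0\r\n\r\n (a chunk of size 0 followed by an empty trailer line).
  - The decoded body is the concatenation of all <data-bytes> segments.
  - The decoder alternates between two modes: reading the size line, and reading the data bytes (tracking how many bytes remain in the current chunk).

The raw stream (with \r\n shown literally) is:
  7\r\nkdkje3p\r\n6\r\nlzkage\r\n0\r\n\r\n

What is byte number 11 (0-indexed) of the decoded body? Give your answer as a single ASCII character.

Chunk 1: stream[0..1]='7' size=0x7=7, data at stream[3..10]='kdkje3p' -> body[0..7], body so far='kdkje3p'
Chunk 2: stream[12..13]='6' size=0x6=6, data at stream[15..21]='lzkage' -> body[7..13], body so far='kdkje3plzkage'
Chunk 3: stream[23..24]='0' size=0 (terminator). Final body='kdkje3plzkage' (13 bytes)
Body byte 11 = 'g'

Answer: g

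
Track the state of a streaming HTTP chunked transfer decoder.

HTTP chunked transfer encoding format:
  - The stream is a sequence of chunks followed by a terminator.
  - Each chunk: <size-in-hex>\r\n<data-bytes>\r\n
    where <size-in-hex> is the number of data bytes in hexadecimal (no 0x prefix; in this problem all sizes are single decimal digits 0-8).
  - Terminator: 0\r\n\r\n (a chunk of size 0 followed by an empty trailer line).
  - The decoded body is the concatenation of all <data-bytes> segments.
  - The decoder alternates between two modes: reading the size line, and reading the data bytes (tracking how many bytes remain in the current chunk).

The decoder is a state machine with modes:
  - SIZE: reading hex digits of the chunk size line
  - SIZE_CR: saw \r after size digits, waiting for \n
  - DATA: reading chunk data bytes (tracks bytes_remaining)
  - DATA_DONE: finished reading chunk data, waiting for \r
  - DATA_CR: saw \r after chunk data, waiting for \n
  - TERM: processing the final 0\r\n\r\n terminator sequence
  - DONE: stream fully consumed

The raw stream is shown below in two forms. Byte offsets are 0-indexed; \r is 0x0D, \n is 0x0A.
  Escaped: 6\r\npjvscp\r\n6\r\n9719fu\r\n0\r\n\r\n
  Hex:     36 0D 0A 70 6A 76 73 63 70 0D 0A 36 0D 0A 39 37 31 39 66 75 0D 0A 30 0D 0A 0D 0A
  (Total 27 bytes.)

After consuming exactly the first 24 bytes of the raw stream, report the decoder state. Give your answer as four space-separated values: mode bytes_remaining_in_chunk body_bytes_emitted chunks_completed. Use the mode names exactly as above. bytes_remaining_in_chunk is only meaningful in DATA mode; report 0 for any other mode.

Answer: SIZE_CR 0 12 2

Derivation:
Byte 0 = '6': mode=SIZE remaining=0 emitted=0 chunks_done=0
Byte 1 = 0x0D: mode=SIZE_CR remaining=0 emitted=0 chunks_done=0
Byte 2 = 0x0A: mode=DATA remaining=6 emitted=0 chunks_done=0
Byte 3 = 'p': mode=DATA remaining=5 emitted=1 chunks_done=0
Byte 4 = 'j': mode=DATA remaining=4 emitted=2 chunks_done=0
Byte 5 = 'v': mode=DATA remaining=3 emitted=3 chunks_done=0
Byte 6 = 's': mode=DATA remaining=2 emitted=4 chunks_done=0
Byte 7 = 'c': mode=DATA remaining=1 emitted=5 chunks_done=0
Byte 8 = 'p': mode=DATA_DONE remaining=0 emitted=6 chunks_done=0
Byte 9 = 0x0D: mode=DATA_CR remaining=0 emitted=6 chunks_done=0
Byte 10 = 0x0A: mode=SIZE remaining=0 emitted=6 chunks_done=1
Byte 11 = '6': mode=SIZE remaining=0 emitted=6 chunks_done=1
Byte 12 = 0x0D: mode=SIZE_CR remaining=0 emitted=6 chunks_done=1
Byte 13 = 0x0A: mode=DATA remaining=6 emitted=6 chunks_done=1
Byte 14 = '9': mode=DATA remaining=5 emitted=7 chunks_done=1
Byte 15 = '7': mode=DATA remaining=4 emitted=8 chunks_done=1
Byte 16 = '1': mode=DATA remaining=3 emitted=9 chunks_done=1
Byte 17 = '9': mode=DATA remaining=2 emitted=10 chunks_done=1
Byte 18 = 'f': mode=DATA remaining=1 emitted=11 chunks_done=1
Byte 19 = 'u': mode=DATA_DONE remaining=0 emitted=12 chunks_done=1
Byte 20 = 0x0D: mode=DATA_CR remaining=0 emitted=12 chunks_done=1
Byte 21 = 0x0A: mode=SIZE remaining=0 emitted=12 chunks_done=2
Byte 22 = '0': mode=SIZE remaining=0 emitted=12 chunks_done=2
Byte 23 = 0x0D: mode=SIZE_CR remaining=0 emitted=12 chunks_done=2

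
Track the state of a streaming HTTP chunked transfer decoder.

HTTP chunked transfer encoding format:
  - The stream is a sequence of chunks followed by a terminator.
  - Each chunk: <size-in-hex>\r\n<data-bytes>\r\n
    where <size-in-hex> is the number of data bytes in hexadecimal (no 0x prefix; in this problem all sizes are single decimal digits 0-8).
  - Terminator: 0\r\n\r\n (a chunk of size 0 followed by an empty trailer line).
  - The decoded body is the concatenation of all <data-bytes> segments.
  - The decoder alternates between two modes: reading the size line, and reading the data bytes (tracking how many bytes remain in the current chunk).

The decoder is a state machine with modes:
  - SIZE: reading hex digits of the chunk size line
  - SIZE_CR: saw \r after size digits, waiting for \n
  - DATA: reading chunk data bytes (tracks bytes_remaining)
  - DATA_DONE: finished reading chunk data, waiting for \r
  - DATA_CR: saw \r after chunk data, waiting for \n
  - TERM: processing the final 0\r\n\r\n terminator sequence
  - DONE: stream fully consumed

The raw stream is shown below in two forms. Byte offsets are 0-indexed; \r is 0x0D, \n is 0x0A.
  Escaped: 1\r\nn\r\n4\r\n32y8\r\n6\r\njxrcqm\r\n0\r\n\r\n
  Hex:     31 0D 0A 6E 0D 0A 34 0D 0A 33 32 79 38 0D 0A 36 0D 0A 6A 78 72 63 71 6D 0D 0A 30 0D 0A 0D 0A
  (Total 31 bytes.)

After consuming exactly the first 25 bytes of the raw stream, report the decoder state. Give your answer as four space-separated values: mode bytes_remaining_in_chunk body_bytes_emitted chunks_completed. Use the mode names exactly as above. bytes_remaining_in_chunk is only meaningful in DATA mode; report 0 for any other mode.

Byte 0 = '1': mode=SIZE remaining=0 emitted=0 chunks_done=0
Byte 1 = 0x0D: mode=SIZE_CR remaining=0 emitted=0 chunks_done=0
Byte 2 = 0x0A: mode=DATA remaining=1 emitted=0 chunks_done=0
Byte 3 = 'n': mode=DATA_DONE remaining=0 emitted=1 chunks_done=0
Byte 4 = 0x0D: mode=DATA_CR remaining=0 emitted=1 chunks_done=0
Byte 5 = 0x0A: mode=SIZE remaining=0 emitted=1 chunks_done=1
Byte 6 = '4': mode=SIZE remaining=0 emitted=1 chunks_done=1
Byte 7 = 0x0D: mode=SIZE_CR remaining=0 emitted=1 chunks_done=1
Byte 8 = 0x0A: mode=DATA remaining=4 emitted=1 chunks_done=1
Byte 9 = '3': mode=DATA remaining=3 emitted=2 chunks_done=1
Byte 10 = '2': mode=DATA remaining=2 emitted=3 chunks_done=1
Byte 11 = 'y': mode=DATA remaining=1 emitted=4 chunks_done=1
Byte 12 = '8': mode=DATA_DONE remaining=0 emitted=5 chunks_done=1
Byte 13 = 0x0D: mode=DATA_CR remaining=0 emitted=5 chunks_done=1
Byte 14 = 0x0A: mode=SIZE remaining=0 emitted=5 chunks_done=2
Byte 15 = '6': mode=SIZE remaining=0 emitted=5 chunks_done=2
Byte 16 = 0x0D: mode=SIZE_CR remaining=0 emitted=5 chunks_done=2
Byte 17 = 0x0A: mode=DATA remaining=6 emitted=5 chunks_done=2
Byte 18 = 'j': mode=DATA remaining=5 emitted=6 chunks_done=2
Byte 19 = 'x': mode=DATA remaining=4 emitted=7 chunks_done=2
Byte 20 = 'r': mode=DATA remaining=3 emitted=8 chunks_done=2
Byte 21 = 'c': mode=DATA remaining=2 emitted=9 chunks_done=2
Byte 22 = 'q': mode=DATA remaining=1 emitted=10 chunks_done=2
Byte 23 = 'm': mode=DATA_DONE remaining=0 emitted=11 chunks_done=2
Byte 24 = 0x0D: mode=DATA_CR remaining=0 emitted=11 chunks_done=2

Answer: DATA_CR 0 11 2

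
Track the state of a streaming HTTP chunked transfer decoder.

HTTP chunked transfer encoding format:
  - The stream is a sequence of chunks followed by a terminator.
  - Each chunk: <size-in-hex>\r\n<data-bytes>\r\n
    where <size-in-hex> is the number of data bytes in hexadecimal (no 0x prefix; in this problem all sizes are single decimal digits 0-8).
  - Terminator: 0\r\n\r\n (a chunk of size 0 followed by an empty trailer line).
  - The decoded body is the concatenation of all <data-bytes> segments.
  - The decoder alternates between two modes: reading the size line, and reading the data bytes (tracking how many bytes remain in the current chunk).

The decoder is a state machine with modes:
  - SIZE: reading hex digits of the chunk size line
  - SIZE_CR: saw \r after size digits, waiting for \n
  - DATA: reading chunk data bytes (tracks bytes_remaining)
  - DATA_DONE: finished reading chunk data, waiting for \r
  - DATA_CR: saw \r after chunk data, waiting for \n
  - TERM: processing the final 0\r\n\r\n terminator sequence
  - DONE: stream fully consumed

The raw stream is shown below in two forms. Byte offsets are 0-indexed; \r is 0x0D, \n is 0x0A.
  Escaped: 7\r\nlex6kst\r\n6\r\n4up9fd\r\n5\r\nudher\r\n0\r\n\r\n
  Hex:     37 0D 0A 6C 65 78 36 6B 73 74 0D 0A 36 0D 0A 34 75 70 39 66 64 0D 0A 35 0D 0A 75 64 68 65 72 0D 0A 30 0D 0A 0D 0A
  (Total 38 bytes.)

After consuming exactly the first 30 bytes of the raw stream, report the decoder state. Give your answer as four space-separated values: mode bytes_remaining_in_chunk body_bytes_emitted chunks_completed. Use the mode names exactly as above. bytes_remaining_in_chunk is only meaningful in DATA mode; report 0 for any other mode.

Byte 0 = '7': mode=SIZE remaining=0 emitted=0 chunks_done=0
Byte 1 = 0x0D: mode=SIZE_CR remaining=0 emitted=0 chunks_done=0
Byte 2 = 0x0A: mode=DATA remaining=7 emitted=0 chunks_done=0
Byte 3 = 'l': mode=DATA remaining=6 emitted=1 chunks_done=0
Byte 4 = 'e': mode=DATA remaining=5 emitted=2 chunks_done=0
Byte 5 = 'x': mode=DATA remaining=4 emitted=3 chunks_done=0
Byte 6 = '6': mode=DATA remaining=3 emitted=4 chunks_done=0
Byte 7 = 'k': mode=DATA remaining=2 emitted=5 chunks_done=0
Byte 8 = 's': mode=DATA remaining=1 emitted=6 chunks_done=0
Byte 9 = 't': mode=DATA_DONE remaining=0 emitted=7 chunks_done=0
Byte 10 = 0x0D: mode=DATA_CR remaining=0 emitted=7 chunks_done=0
Byte 11 = 0x0A: mode=SIZE remaining=0 emitted=7 chunks_done=1
Byte 12 = '6': mode=SIZE remaining=0 emitted=7 chunks_done=1
Byte 13 = 0x0D: mode=SIZE_CR remaining=0 emitted=7 chunks_done=1
Byte 14 = 0x0A: mode=DATA remaining=6 emitted=7 chunks_done=1
Byte 15 = '4': mode=DATA remaining=5 emitted=8 chunks_done=1
Byte 16 = 'u': mode=DATA remaining=4 emitted=9 chunks_done=1
Byte 17 = 'p': mode=DATA remaining=3 emitted=10 chunks_done=1
Byte 18 = '9': mode=DATA remaining=2 emitted=11 chunks_done=1
Byte 19 = 'f': mode=DATA remaining=1 emitted=12 chunks_done=1
Byte 20 = 'd': mode=DATA_DONE remaining=0 emitted=13 chunks_done=1
Byte 21 = 0x0D: mode=DATA_CR remaining=0 emitted=13 chunks_done=1
Byte 22 = 0x0A: mode=SIZE remaining=0 emitted=13 chunks_done=2
Byte 23 = '5': mode=SIZE remaining=0 emitted=13 chunks_done=2
Byte 24 = 0x0D: mode=SIZE_CR remaining=0 emitted=13 chunks_done=2
Byte 25 = 0x0A: mode=DATA remaining=5 emitted=13 chunks_done=2
Byte 26 = 'u': mode=DATA remaining=4 emitted=14 chunks_done=2
Byte 27 = 'd': mode=DATA remaining=3 emitted=15 chunks_done=2
Byte 28 = 'h': mode=DATA remaining=2 emitted=16 chunks_done=2
Byte 29 = 'e': mode=DATA remaining=1 emitted=17 chunks_done=2

Answer: DATA 1 17 2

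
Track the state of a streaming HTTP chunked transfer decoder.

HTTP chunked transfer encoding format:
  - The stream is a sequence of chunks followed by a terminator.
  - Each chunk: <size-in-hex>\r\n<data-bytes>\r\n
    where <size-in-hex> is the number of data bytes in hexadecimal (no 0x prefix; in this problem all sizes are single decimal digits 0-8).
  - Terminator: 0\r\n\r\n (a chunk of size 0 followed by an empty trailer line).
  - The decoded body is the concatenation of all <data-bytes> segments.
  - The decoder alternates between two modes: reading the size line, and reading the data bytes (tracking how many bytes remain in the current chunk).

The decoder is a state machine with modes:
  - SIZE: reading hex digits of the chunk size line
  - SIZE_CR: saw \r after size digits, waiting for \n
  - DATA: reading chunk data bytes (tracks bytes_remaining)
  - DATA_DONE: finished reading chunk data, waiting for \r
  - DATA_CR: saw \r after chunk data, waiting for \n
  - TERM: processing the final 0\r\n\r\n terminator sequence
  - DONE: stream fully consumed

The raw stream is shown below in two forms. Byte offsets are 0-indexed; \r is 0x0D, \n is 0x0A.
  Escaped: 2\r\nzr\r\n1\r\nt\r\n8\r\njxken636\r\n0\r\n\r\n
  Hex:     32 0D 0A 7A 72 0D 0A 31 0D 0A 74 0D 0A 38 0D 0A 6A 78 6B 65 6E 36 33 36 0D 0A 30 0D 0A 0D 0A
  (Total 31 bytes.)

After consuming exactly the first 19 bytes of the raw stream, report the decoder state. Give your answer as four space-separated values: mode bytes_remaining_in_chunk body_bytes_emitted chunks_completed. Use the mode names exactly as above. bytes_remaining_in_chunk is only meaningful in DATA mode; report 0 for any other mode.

Byte 0 = '2': mode=SIZE remaining=0 emitted=0 chunks_done=0
Byte 1 = 0x0D: mode=SIZE_CR remaining=0 emitted=0 chunks_done=0
Byte 2 = 0x0A: mode=DATA remaining=2 emitted=0 chunks_done=0
Byte 3 = 'z': mode=DATA remaining=1 emitted=1 chunks_done=0
Byte 4 = 'r': mode=DATA_DONE remaining=0 emitted=2 chunks_done=0
Byte 5 = 0x0D: mode=DATA_CR remaining=0 emitted=2 chunks_done=0
Byte 6 = 0x0A: mode=SIZE remaining=0 emitted=2 chunks_done=1
Byte 7 = '1': mode=SIZE remaining=0 emitted=2 chunks_done=1
Byte 8 = 0x0D: mode=SIZE_CR remaining=0 emitted=2 chunks_done=1
Byte 9 = 0x0A: mode=DATA remaining=1 emitted=2 chunks_done=1
Byte 10 = 't': mode=DATA_DONE remaining=0 emitted=3 chunks_done=1
Byte 11 = 0x0D: mode=DATA_CR remaining=0 emitted=3 chunks_done=1
Byte 12 = 0x0A: mode=SIZE remaining=0 emitted=3 chunks_done=2
Byte 13 = '8': mode=SIZE remaining=0 emitted=3 chunks_done=2
Byte 14 = 0x0D: mode=SIZE_CR remaining=0 emitted=3 chunks_done=2
Byte 15 = 0x0A: mode=DATA remaining=8 emitted=3 chunks_done=2
Byte 16 = 'j': mode=DATA remaining=7 emitted=4 chunks_done=2
Byte 17 = 'x': mode=DATA remaining=6 emitted=5 chunks_done=2
Byte 18 = 'k': mode=DATA remaining=5 emitted=6 chunks_done=2

Answer: DATA 5 6 2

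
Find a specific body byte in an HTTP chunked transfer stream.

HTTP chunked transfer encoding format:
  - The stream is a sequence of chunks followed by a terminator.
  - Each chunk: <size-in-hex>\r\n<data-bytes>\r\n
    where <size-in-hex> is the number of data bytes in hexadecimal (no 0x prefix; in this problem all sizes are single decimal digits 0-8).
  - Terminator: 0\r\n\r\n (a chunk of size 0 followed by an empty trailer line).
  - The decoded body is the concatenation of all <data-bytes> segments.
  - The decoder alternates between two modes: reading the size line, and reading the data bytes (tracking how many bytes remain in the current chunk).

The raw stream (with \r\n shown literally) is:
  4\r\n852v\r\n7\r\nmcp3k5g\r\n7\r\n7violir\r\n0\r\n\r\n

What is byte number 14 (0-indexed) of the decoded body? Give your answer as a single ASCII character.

Answer: o

Derivation:
Chunk 1: stream[0..1]='4' size=0x4=4, data at stream[3..7]='852v' -> body[0..4], body so far='852v'
Chunk 2: stream[9..10]='7' size=0x7=7, data at stream[12..19]='mcp3k5g' -> body[4..11], body so far='852vmcp3k5g'
Chunk 3: stream[21..22]='7' size=0x7=7, data at stream[24..31]='7violir' -> body[11..18], body so far='852vmcp3k5g7violir'
Chunk 4: stream[33..34]='0' size=0 (terminator). Final body='852vmcp3k5g7violir' (18 bytes)
Body byte 14 = 'o'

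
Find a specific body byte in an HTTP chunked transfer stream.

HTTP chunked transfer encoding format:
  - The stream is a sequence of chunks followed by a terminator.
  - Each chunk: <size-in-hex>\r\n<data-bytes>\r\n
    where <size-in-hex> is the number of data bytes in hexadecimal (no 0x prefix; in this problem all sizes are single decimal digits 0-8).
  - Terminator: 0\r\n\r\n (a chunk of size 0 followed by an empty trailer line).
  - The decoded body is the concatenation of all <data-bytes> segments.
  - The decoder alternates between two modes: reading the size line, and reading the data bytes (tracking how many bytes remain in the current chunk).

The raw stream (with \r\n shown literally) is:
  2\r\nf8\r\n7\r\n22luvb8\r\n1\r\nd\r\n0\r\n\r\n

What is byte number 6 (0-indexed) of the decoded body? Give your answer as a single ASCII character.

Answer: v

Derivation:
Chunk 1: stream[0..1]='2' size=0x2=2, data at stream[3..5]='f8' -> body[0..2], body so far='f8'
Chunk 2: stream[7..8]='7' size=0x7=7, data at stream[10..17]='22luvb8' -> body[2..9], body so far='f822luvb8'
Chunk 3: stream[19..20]='1' size=0x1=1, data at stream[22..23]='d' -> body[9..10], body so far='f822luvb8d'
Chunk 4: stream[25..26]='0' size=0 (terminator). Final body='f822luvb8d' (10 bytes)
Body byte 6 = 'v'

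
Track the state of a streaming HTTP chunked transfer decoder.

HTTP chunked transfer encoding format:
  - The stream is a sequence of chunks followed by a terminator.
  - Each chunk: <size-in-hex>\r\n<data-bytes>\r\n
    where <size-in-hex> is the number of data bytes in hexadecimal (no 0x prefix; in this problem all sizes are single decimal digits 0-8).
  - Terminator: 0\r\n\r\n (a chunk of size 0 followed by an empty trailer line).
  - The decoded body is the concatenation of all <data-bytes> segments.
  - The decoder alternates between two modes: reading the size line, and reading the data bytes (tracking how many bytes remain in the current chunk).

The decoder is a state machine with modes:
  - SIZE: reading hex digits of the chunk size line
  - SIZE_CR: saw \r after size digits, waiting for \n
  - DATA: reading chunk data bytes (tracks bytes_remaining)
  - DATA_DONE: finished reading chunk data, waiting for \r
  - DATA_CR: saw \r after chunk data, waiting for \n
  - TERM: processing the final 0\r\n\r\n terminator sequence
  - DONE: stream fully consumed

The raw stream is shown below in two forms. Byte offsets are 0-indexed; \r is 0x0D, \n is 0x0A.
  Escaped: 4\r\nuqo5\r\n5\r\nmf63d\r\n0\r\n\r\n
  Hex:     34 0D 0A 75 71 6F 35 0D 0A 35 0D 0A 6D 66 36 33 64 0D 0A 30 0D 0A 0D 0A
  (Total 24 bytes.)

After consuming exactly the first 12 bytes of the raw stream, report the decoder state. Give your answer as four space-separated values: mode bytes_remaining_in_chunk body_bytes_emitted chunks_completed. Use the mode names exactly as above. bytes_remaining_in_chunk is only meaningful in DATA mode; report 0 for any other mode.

Answer: DATA 5 4 1

Derivation:
Byte 0 = '4': mode=SIZE remaining=0 emitted=0 chunks_done=0
Byte 1 = 0x0D: mode=SIZE_CR remaining=0 emitted=0 chunks_done=0
Byte 2 = 0x0A: mode=DATA remaining=4 emitted=0 chunks_done=0
Byte 3 = 'u': mode=DATA remaining=3 emitted=1 chunks_done=0
Byte 4 = 'q': mode=DATA remaining=2 emitted=2 chunks_done=0
Byte 5 = 'o': mode=DATA remaining=1 emitted=3 chunks_done=0
Byte 6 = '5': mode=DATA_DONE remaining=0 emitted=4 chunks_done=0
Byte 7 = 0x0D: mode=DATA_CR remaining=0 emitted=4 chunks_done=0
Byte 8 = 0x0A: mode=SIZE remaining=0 emitted=4 chunks_done=1
Byte 9 = '5': mode=SIZE remaining=0 emitted=4 chunks_done=1
Byte 10 = 0x0D: mode=SIZE_CR remaining=0 emitted=4 chunks_done=1
Byte 11 = 0x0A: mode=DATA remaining=5 emitted=4 chunks_done=1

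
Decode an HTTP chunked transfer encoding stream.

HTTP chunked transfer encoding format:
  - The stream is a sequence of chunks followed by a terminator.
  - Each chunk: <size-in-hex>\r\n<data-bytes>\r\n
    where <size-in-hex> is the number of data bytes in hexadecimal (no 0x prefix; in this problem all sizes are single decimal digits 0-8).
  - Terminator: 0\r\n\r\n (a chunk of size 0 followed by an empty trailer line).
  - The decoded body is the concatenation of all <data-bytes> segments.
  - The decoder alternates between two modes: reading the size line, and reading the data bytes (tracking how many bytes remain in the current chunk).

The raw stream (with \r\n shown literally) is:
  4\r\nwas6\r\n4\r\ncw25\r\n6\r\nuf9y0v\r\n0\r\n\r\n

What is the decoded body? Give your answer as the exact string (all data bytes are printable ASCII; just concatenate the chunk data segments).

Chunk 1: stream[0..1]='4' size=0x4=4, data at stream[3..7]='was6' -> body[0..4], body so far='was6'
Chunk 2: stream[9..10]='4' size=0x4=4, data at stream[12..16]='cw25' -> body[4..8], body so far='was6cw25'
Chunk 3: stream[18..19]='6' size=0x6=6, data at stream[21..27]='uf9y0v' -> body[8..14], body so far='was6cw25uf9y0v'
Chunk 4: stream[29..30]='0' size=0 (terminator). Final body='was6cw25uf9y0v' (14 bytes)

Answer: was6cw25uf9y0v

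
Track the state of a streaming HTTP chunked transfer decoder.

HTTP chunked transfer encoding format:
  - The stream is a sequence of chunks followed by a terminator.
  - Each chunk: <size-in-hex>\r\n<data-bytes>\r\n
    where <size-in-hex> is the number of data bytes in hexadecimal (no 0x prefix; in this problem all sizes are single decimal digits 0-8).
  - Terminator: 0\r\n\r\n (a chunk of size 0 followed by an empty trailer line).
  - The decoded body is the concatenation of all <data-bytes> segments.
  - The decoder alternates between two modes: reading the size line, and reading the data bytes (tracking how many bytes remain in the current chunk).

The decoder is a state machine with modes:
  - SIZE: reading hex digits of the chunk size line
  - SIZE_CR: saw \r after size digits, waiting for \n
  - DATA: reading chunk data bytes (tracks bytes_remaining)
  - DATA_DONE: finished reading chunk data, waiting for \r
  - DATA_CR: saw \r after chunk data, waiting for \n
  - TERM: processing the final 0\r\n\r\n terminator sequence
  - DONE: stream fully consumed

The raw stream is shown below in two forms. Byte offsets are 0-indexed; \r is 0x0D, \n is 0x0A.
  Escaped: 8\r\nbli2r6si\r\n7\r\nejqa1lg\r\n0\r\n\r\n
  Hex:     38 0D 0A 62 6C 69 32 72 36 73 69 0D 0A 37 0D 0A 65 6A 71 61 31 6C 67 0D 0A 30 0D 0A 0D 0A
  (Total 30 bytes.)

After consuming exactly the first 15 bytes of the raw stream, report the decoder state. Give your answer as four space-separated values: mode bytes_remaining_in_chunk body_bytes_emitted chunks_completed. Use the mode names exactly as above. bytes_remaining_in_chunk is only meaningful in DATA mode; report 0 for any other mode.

Byte 0 = '8': mode=SIZE remaining=0 emitted=0 chunks_done=0
Byte 1 = 0x0D: mode=SIZE_CR remaining=0 emitted=0 chunks_done=0
Byte 2 = 0x0A: mode=DATA remaining=8 emitted=0 chunks_done=0
Byte 3 = 'b': mode=DATA remaining=7 emitted=1 chunks_done=0
Byte 4 = 'l': mode=DATA remaining=6 emitted=2 chunks_done=0
Byte 5 = 'i': mode=DATA remaining=5 emitted=3 chunks_done=0
Byte 6 = '2': mode=DATA remaining=4 emitted=4 chunks_done=0
Byte 7 = 'r': mode=DATA remaining=3 emitted=5 chunks_done=0
Byte 8 = '6': mode=DATA remaining=2 emitted=6 chunks_done=0
Byte 9 = 's': mode=DATA remaining=1 emitted=7 chunks_done=0
Byte 10 = 'i': mode=DATA_DONE remaining=0 emitted=8 chunks_done=0
Byte 11 = 0x0D: mode=DATA_CR remaining=0 emitted=8 chunks_done=0
Byte 12 = 0x0A: mode=SIZE remaining=0 emitted=8 chunks_done=1
Byte 13 = '7': mode=SIZE remaining=0 emitted=8 chunks_done=1
Byte 14 = 0x0D: mode=SIZE_CR remaining=0 emitted=8 chunks_done=1

Answer: SIZE_CR 0 8 1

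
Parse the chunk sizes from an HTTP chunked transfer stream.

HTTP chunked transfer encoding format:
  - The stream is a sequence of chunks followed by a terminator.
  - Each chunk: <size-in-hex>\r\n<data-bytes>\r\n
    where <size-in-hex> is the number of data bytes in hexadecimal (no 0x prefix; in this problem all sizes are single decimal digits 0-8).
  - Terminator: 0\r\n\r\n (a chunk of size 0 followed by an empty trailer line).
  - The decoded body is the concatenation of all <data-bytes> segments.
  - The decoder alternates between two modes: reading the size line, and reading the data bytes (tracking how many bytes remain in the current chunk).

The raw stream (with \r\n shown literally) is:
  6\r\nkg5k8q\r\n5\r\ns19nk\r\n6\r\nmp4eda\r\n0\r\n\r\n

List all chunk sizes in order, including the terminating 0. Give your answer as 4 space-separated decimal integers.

Chunk 1: stream[0..1]='6' size=0x6=6, data at stream[3..9]='kg5k8q' -> body[0..6], body so far='kg5k8q'
Chunk 2: stream[11..12]='5' size=0x5=5, data at stream[14..19]='s19nk' -> body[6..11], body so far='kg5k8qs19nk'
Chunk 3: stream[21..22]='6' size=0x6=6, data at stream[24..30]='mp4eda' -> body[11..17], body so far='kg5k8qs19nkmp4eda'
Chunk 4: stream[32..33]='0' size=0 (terminator). Final body='kg5k8qs19nkmp4eda' (17 bytes)

Answer: 6 5 6 0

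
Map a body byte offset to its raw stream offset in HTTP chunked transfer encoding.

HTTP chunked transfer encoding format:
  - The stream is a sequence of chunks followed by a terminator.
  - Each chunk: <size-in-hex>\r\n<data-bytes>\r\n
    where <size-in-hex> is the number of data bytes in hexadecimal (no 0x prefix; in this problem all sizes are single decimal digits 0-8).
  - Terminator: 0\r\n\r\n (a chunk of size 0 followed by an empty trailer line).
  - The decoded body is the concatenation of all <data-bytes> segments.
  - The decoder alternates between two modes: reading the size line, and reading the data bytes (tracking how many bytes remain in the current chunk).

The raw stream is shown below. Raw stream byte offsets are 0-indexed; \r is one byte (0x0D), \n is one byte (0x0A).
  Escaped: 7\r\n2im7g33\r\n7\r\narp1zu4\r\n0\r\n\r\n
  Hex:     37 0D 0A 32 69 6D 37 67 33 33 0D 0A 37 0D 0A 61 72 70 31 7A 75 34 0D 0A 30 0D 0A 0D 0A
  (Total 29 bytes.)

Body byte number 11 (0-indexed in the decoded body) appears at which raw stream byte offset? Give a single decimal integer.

Answer: 19

Derivation:
Chunk 1: stream[0..1]='7' size=0x7=7, data at stream[3..10]='2im7g33' -> body[0..7], body so far='2im7g33'
Chunk 2: stream[12..13]='7' size=0x7=7, data at stream[15..22]='arp1zu4' -> body[7..14], body so far='2im7g33arp1zu4'
Chunk 3: stream[24..25]='0' size=0 (terminator). Final body='2im7g33arp1zu4' (14 bytes)
Body byte 11 at stream offset 19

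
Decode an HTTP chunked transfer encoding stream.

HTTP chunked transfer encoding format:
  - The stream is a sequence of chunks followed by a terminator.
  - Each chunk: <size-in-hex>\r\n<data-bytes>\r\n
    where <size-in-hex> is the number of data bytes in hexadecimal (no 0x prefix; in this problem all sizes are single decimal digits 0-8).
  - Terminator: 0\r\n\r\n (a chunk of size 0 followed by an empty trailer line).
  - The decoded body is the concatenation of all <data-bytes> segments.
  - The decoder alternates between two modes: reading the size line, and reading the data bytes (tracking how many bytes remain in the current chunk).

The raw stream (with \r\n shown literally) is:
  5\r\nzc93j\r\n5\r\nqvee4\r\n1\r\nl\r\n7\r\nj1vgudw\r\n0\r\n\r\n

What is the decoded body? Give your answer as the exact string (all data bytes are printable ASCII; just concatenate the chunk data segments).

Chunk 1: stream[0..1]='5' size=0x5=5, data at stream[3..8]='zc93j' -> body[0..5], body so far='zc93j'
Chunk 2: stream[10..11]='5' size=0x5=5, data at stream[13..18]='qvee4' -> body[5..10], body so far='zc93jqvee4'
Chunk 3: stream[20..21]='1' size=0x1=1, data at stream[23..24]='l' -> body[10..11], body so far='zc93jqvee4l'
Chunk 4: stream[26..27]='7' size=0x7=7, data at stream[29..36]='j1vgudw' -> body[11..18], body so far='zc93jqvee4lj1vgudw'
Chunk 5: stream[38..39]='0' size=0 (terminator). Final body='zc93jqvee4lj1vgudw' (18 bytes)

Answer: zc93jqvee4lj1vgudw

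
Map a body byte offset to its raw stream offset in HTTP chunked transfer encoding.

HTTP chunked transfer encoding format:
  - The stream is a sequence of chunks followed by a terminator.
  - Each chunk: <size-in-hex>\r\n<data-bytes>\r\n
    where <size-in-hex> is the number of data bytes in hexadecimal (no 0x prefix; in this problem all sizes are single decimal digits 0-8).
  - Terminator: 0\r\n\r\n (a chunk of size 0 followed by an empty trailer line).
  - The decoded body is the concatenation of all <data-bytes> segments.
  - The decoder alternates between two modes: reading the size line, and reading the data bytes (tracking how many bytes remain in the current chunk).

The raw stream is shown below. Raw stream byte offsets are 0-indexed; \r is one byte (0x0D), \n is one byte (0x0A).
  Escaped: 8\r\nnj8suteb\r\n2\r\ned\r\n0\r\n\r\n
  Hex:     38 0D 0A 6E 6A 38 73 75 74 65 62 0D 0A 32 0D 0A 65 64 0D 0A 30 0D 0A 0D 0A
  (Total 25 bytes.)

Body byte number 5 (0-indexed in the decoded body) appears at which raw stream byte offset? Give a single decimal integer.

Chunk 1: stream[0..1]='8' size=0x8=8, data at stream[3..11]='nj8suteb' -> body[0..8], body so far='nj8suteb'
Chunk 2: stream[13..14]='2' size=0x2=2, data at stream[16..18]='ed' -> body[8..10], body so far='nj8sutebed'
Chunk 3: stream[20..21]='0' size=0 (terminator). Final body='nj8sutebed' (10 bytes)
Body byte 5 at stream offset 8

Answer: 8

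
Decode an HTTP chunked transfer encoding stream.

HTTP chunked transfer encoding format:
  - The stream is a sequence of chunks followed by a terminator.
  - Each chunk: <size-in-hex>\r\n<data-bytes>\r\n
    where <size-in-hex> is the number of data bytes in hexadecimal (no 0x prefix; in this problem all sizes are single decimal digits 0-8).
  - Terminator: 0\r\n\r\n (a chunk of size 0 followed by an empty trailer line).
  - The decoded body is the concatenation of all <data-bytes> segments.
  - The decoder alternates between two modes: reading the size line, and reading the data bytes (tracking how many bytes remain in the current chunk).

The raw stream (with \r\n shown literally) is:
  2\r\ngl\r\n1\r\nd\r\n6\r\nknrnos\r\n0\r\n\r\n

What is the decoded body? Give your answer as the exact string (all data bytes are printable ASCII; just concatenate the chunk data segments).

Chunk 1: stream[0..1]='2' size=0x2=2, data at stream[3..5]='gl' -> body[0..2], body so far='gl'
Chunk 2: stream[7..8]='1' size=0x1=1, data at stream[10..11]='d' -> body[2..3], body so far='gld'
Chunk 3: stream[13..14]='6' size=0x6=6, data at stream[16..22]='knrnos' -> body[3..9], body so far='gldknrnos'
Chunk 4: stream[24..25]='0' size=0 (terminator). Final body='gldknrnos' (9 bytes)

Answer: gldknrnos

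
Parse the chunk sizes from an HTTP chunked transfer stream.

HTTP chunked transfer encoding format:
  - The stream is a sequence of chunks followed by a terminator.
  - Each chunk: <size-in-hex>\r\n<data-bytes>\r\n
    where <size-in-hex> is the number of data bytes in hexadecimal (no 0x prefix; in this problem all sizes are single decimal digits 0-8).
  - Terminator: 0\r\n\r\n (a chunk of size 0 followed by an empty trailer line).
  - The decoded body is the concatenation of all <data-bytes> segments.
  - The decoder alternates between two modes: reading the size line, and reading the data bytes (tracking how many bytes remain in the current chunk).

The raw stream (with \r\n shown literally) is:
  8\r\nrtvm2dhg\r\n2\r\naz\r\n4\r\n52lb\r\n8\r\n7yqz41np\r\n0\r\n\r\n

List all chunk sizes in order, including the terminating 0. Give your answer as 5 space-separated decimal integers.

Answer: 8 2 4 8 0

Derivation:
Chunk 1: stream[0..1]='8' size=0x8=8, data at stream[3..11]='rtvm2dhg' -> body[0..8], body so far='rtvm2dhg'
Chunk 2: stream[13..14]='2' size=0x2=2, data at stream[16..18]='az' -> body[8..10], body so far='rtvm2dhgaz'
Chunk 3: stream[20..21]='4' size=0x4=4, data at stream[23..27]='52lb' -> body[10..14], body so far='rtvm2dhgaz52lb'
Chunk 4: stream[29..30]='8' size=0x8=8, data at stream[32..40]='7yqz41np' -> body[14..22], body so far='rtvm2dhgaz52lb7yqz41np'
Chunk 5: stream[42..43]='0' size=0 (terminator). Final body='rtvm2dhgaz52lb7yqz41np' (22 bytes)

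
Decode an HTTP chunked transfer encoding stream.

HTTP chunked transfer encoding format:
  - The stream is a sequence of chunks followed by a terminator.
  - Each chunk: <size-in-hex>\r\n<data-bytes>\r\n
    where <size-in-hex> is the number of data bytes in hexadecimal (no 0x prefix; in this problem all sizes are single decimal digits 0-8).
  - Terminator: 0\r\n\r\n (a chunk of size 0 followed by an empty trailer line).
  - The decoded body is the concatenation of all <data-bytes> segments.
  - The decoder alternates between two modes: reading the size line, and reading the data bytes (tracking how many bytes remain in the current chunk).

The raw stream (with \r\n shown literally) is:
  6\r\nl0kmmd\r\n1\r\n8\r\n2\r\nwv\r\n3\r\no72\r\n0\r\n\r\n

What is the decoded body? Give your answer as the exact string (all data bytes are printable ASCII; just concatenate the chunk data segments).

Chunk 1: stream[0..1]='6' size=0x6=6, data at stream[3..9]='l0kmmd' -> body[0..6], body so far='l0kmmd'
Chunk 2: stream[11..12]='1' size=0x1=1, data at stream[14..15]='8' -> body[6..7], body so far='l0kmmd8'
Chunk 3: stream[17..18]='2' size=0x2=2, data at stream[20..22]='wv' -> body[7..9], body so far='l0kmmd8wv'
Chunk 4: stream[24..25]='3' size=0x3=3, data at stream[27..30]='o72' -> body[9..12], body so far='l0kmmd8wvo72'
Chunk 5: stream[32..33]='0' size=0 (terminator). Final body='l0kmmd8wvo72' (12 bytes)

Answer: l0kmmd8wvo72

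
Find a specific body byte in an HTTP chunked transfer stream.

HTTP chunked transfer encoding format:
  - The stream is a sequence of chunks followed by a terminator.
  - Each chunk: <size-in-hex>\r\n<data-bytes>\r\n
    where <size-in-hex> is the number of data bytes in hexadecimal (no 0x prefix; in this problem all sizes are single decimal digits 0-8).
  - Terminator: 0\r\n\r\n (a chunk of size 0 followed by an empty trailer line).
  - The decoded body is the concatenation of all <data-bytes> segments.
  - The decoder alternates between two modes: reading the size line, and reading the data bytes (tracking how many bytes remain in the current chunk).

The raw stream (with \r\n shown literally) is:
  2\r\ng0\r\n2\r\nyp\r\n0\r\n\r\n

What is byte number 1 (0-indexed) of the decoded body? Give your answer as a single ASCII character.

Answer: 0

Derivation:
Chunk 1: stream[0..1]='2' size=0x2=2, data at stream[3..5]='g0' -> body[0..2], body so far='g0'
Chunk 2: stream[7..8]='2' size=0x2=2, data at stream[10..12]='yp' -> body[2..4], body so far='g0yp'
Chunk 3: stream[14..15]='0' size=0 (terminator). Final body='g0yp' (4 bytes)
Body byte 1 = '0'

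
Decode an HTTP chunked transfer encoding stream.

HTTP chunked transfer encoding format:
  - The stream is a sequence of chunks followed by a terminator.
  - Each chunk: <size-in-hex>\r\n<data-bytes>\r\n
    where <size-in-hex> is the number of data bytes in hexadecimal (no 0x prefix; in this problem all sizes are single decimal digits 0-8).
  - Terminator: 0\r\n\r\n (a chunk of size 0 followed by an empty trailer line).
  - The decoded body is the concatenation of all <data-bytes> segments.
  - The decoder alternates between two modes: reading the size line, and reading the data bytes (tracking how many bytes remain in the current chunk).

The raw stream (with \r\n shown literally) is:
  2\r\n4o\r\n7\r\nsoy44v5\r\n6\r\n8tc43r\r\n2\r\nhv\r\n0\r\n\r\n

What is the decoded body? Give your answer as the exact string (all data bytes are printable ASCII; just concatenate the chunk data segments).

Answer: 4osoy44v58tc43rhv

Derivation:
Chunk 1: stream[0..1]='2' size=0x2=2, data at stream[3..5]='4o' -> body[0..2], body so far='4o'
Chunk 2: stream[7..8]='7' size=0x7=7, data at stream[10..17]='soy44v5' -> body[2..9], body so far='4osoy44v5'
Chunk 3: stream[19..20]='6' size=0x6=6, data at stream[22..28]='8tc43r' -> body[9..15], body so far='4osoy44v58tc43r'
Chunk 4: stream[30..31]='2' size=0x2=2, data at stream[33..35]='hv' -> body[15..17], body so far='4osoy44v58tc43rhv'
Chunk 5: stream[37..38]='0' size=0 (terminator). Final body='4osoy44v58tc43rhv' (17 bytes)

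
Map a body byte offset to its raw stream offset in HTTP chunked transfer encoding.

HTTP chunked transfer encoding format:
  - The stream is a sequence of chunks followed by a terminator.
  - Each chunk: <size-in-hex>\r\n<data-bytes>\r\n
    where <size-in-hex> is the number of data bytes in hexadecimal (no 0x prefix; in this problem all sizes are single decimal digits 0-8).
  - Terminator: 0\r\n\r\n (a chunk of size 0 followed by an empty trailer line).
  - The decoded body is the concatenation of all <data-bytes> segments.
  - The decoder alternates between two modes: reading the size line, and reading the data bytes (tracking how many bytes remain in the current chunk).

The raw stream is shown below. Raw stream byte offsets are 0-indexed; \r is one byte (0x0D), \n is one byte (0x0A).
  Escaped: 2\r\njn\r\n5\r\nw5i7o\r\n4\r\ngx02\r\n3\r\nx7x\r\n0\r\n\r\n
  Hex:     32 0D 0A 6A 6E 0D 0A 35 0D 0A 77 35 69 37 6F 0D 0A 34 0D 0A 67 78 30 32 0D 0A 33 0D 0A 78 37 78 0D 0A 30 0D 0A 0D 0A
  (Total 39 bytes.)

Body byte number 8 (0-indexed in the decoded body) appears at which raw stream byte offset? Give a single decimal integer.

Chunk 1: stream[0..1]='2' size=0x2=2, data at stream[3..5]='jn' -> body[0..2], body so far='jn'
Chunk 2: stream[7..8]='5' size=0x5=5, data at stream[10..15]='w5i7o' -> body[2..7], body so far='jnw5i7o'
Chunk 3: stream[17..18]='4' size=0x4=4, data at stream[20..24]='gx02' -> body[7..11], body so far='jnw5i7ogx02'
Chunk 4: stream[26..27]='3' size=0x3=3, data at stream[29..32]='x7x' -> body[11..14], body so far='jnw5i7ogx02x7x'
Chunk 5: stream[34..35]='0' size=0 (terminator). Final body='jnw5i7ogx02x7x' (14 bytes)
Body byte 8 at stream offset 21

Answer: 21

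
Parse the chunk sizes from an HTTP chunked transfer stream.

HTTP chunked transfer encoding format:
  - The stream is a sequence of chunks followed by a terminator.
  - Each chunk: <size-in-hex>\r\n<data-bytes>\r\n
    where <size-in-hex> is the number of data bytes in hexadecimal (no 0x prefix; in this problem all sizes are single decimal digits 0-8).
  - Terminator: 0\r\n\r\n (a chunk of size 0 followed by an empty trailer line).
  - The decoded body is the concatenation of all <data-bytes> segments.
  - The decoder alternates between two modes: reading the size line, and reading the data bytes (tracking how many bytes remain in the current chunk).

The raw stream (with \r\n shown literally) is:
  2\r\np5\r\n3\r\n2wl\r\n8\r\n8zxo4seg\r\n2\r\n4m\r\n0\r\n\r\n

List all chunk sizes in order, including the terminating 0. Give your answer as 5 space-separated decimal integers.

Chunk 1: stream[0..1]='2' size=0x2=2, data at stream[3..5]='p5' -> body[0..2], body so far='p5'
Chunk 2: stream[7..8]='3' size=0x3=3, data at stream[10..13]='2wl' -> body[2..5], body so far='p52wl'
Chunk 3: stream[15..16]='8' size=0x8=8, data at stream[18..26]='8zxo4seg' -> body[5..13], body so far='p52wl8zxo4seg'
Chunk 4: stream[28..29]='2' size=0x2=2, data at stream[31..33]='4m' -> body[13..15], body so far='p52wl8zxo4seg4m'
Chunk 5: stream[35..36]='0' size=0 (terminator). Final body='p52wl8zxo4seg4m' (15 bytes)

Answer: 2 3 8 2 0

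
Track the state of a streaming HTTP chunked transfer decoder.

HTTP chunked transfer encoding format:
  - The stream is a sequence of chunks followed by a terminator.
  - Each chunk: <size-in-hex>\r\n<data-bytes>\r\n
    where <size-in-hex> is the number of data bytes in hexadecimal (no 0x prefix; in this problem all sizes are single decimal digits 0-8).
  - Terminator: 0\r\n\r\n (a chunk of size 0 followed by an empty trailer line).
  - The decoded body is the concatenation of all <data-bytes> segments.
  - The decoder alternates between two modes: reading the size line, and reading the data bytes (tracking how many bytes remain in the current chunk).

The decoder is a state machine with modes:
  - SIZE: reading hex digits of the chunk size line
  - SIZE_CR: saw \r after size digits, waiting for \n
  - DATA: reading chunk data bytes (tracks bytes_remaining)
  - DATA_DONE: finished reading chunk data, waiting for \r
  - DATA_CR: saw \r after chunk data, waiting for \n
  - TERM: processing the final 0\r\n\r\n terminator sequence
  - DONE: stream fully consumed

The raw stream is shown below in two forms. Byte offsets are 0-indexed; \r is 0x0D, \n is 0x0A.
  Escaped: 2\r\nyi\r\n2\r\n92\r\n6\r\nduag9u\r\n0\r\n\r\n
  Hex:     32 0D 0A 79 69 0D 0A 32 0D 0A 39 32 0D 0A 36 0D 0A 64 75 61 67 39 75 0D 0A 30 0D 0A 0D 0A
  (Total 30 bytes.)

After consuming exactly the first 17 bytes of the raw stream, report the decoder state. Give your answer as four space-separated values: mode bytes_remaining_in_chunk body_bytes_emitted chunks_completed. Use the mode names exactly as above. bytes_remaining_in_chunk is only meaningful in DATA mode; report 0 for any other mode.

Byte 0 = '2': mode=SIZE remaining=0 emitted=0 chunks_done=0
Byte 1 = 0x0D: mode=SIZE_CR remaining=0 emitted=0 chunks_done=0
Byte 2 = 0x0A: mode=DATA remaining=2 emitted=0 chunks_done=0
Byte 3 = 'y': mode=DATA remaining=1 emitted=1 chunks_done=0
Byte 4 = 'i': mode=DATA_DONE remaining=0 emitted=2 chunks_done=0
Byte 5 = 0x0D: mode=DATA_CR remaining=0 emitted=2 chunks_done=0
Byte 6 = 0x0A: mode=SIZE remaining=0 emitted=2 chunks_done=1
Byte 7 = '2': mode=SIZE remaining=0 emitted=2 chunks_done=1
Byte 8 = 0x0D: mode=SIZE_CR remaining=0 emitted=2 chunks_done=1
Byte 9 = 0x0A: mode=DATA remaining=2 emitted=2 chunks_done=1
Byte 10 = '9': mode=DATA remaining=1 emitted=3 chunks_done=1
Byte 11 = '2': mode=DATA_DONE remaining=0 emitted=4 chunks_done=1
Byte 12 = 0x0D: mode=DATA_CR remaining=0 emitted=4 chunks_done=1
Byte 13 = 0x0A: mode=SIZE remaining=0 emitted=4 chunks_done=2
Byte 14 = '6': mode=SIZE remaining=0 emitted=4 chunks_done=2
Byte 15 = 0x0D: mode=SIZE_CR remaining=0 emitted=4 chunks_done=2
Byte 16 = 0x0A: mode=DATA remaining=6 emitted=4 chunks_done=2

Answer: DATA 6 4 2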